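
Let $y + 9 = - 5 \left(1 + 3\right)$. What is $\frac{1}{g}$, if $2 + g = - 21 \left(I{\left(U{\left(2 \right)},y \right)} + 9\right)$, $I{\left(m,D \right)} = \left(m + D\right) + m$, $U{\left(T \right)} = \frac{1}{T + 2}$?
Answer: $\frac{2}{815} \approx 0.002454$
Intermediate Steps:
$U{\left(T \right)} = \frac{1}{2 + T}$
$y = -29$ ($y = -9 - 5 \left(1 + 3\right) = -9 - 20 = -29$)
$I{\left(m,D \right)} = D + 2 m$ ($I{\left(m,D \right)} = \left(D + m\right) + m = D + 2 m$)
$g = \frac{815}{2}$ ($g = -2 - 21 \left(\left(-29 + \frac{2}{2 + 2}\right) + 9\right) = -2 - 21 \left(\left(-29 + \frac{2}{4}\right) + 9\right) = -2 - 21 \left(\left(-29 + 2 \cdot \frac{1}{4}\right) + 9\right) = -2 - 21 \left(\left(-29 + \frac{1}{2}\right) + 9\right) = -2 - 21 \left(- \frac{57}{2} + 9\right) = -2 - - \frac{819}{2} = -2 + \frac{819}{2} = \frac{815}{2} \approx 407.5$)
$\frac{1}{g} = \frac{1}{\frac{815}{2}} = \frac{2}{815}$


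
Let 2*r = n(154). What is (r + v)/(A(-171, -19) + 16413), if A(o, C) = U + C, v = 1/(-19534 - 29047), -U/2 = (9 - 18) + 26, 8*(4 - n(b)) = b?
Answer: -2963449/6358281280 ≈ -0.00046608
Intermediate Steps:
n(b) = 4 - b/8
U = -34 (U = -2*((9 - 18) + 26) = -2*(-9 + 26) = -2*17 = -34)
v = -1/48581 (v = 1/(-48581) = -1/48581 ≈ -2.0584e-5)
A(o, C) = -34 + C
r = -61/8 (r = (4 - ⅛*154)/2 = (4 - 77/4)/2 = (½)*(-61/4) = -61/8 ≈ -7.6250)
(r + v)/(A(-171, -19) + 16413) = (-61/8 - 1/48581)/((-34 - 19) + 16413) = -2963449/(388648*(-53 + 16413)) = -2963449/388648/16360 = -2963449/388648*1/16360 = -2963449/6358281280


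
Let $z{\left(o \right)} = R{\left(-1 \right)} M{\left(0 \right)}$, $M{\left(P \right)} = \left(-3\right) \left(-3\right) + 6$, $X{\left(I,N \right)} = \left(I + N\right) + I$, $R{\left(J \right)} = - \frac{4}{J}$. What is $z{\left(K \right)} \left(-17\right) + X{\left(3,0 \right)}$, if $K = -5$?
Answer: $-1014$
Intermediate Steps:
$X{\left(I,N \right)} = N + 2 I$
$M{\left(P \right)} = 15$ ($M{\left(P \right)} = 9 + 6 = 15$)
$z{\left(o \right)} = 60$ ($z{\left(o \right)} = - \frac{4}{-1} \cdot 15 = \left(-4\right) \left(-1\right) 15 = 4 \cdot 15 = 60$)
$z{\left(K \right)} \left(-17\right) + X{\left(3,0 \right)} = 60 \left(-17\right) + \left(0 + 2 \cdot 3\right) = -1020 + \left(0 + 6\right) = -1020 + 6 = -1014$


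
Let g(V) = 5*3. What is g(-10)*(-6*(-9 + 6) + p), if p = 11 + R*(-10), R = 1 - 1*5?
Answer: 1035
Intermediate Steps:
R = -4 (R = 1 - 5 = -4)
p = 51 (p = 11 - 4*(-10) = 11 + 40 = 51)
g(V) = 15
g(-10)*(-6*(-9 + 6) + p) = 15*(-6*(-9 + 6) + 51) = 15*(-6*(-3) + 51) = 15*(18 + 51) = 15*69 = 1035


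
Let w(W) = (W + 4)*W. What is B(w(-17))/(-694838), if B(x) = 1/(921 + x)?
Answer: -1/793504996 ≈ -1.2602e-9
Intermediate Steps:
w(W) = W*(4 + W) (w(W) = (4 + W)*W = W*(4 + W))
B(w(-17))/(-694838) = 1/((921 - 17*(4 - 17))*(-694838)) = -1/694838/(921 - 17*(-13)) = -1/694838/(921 + 221) = -1/694838/1142 = (1/1142)*(-1/694838) = -1/793504996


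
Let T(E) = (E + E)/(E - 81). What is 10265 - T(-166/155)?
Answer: 130580733/12721 ≈ 10265.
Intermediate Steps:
T(E) = 2*E/(-81 + E) (T(E) = (2*E)/(-81 + E) = 2*E/(-81 + E))
10265 - T(-166/155) = 10265 - 2*(-166/155)/(-81 - 166/155) = 10265 - 2*(-166*1/155)/(-81 - 166*1/155) = 10265 - 2*(-166)/(155*(-81 - 166/155)) = 10265 - 2*(-166)/(155*(-12721/155)) = 10265 - 2*(-166)*(-155)/(155*12721) = 10265 - 1*332/12721 = 10265 - 332/12721 = 130580733/12721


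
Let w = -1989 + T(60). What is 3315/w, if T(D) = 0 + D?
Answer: -1105/643 ≈ -1.7185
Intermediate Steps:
T(D) = D
w = -1929 (w = -1989 + 60 = -1929)
3315/w = 3315/(-1929) = 3315*(-1/1929) = -1105/643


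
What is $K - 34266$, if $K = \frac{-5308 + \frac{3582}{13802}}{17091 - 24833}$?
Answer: $- \frac{1830711525455}{53427542} \approx -34265.0$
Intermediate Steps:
$K = \frac{36628717}{53427542}$ ($K = \frac{-5308 + 3582 \cdot \frac{1}{13802}}{-7742} = \left(-5308 + \frac{1791}{6901}\right) \left(- \frac{1}{7742}\right) = \left(- \frac{36628717}{6901}\right) \left(- \frac{1}{7742}\right) = \frac{36628717}{53427542} \approx 0.68558$)
$K - 34266 = \frac{36628717}{53427542} - 34266 = - \frac{1830711525455}{53427542}$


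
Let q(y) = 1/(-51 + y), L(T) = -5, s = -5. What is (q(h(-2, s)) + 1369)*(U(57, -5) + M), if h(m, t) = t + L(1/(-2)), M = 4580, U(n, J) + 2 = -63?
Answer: 377038620/61 ≈ 6.1810e+6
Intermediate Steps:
U(n, J) = -65 (U(n, J) = -2 - 63 = -65)
h(m, t) = -5 + t (h(m, t) = t - 5 = -5 + t)
(q(h(-2, s)) + 1369)*(U(57, -5) + M) = (1/(-51 + (-5 - 5)) + 1369)*(-65 + 4580) = (1/(-51 - 10) + 1369)*4515 = (1/(-61) + 1369)*4515 = (-1/61 + 1369)*4515 = (83508/61)*4515 = 377038620/61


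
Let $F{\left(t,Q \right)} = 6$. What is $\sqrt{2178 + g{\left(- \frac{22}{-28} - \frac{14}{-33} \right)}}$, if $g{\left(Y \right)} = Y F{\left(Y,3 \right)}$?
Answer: $\frac{\sqrt{12956405}}{77} \approx 46.747$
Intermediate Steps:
$g{\left(Y \right)} = 6 Y$ ($g{\left(Y \right)} = Y 6 = 6 Y$)
$\sqrt{2178 + g{\left(- \frac{22}{-28} - \frac{14}{-33} \right)}} = \sqrt{2178 + 6 \left(- \frac{22}{-28} - \frac{14}{-33}\right)} = \sqrt{2178 + 6 \left(\left(-22\right) \left(- \frac{1}{28}\right) - - \frac{14}{33}\right)} = \sqrt{2178 + 6 \left(\frac{11}{14} + \frac{14}{33}\right)} = \sqrt{2178 + 6 \cdot \frac{559}{462}} = \sqrt{2178 + \frac{559}{77}} = \sqrt{\frac{168265}{77}} = \frac{\sqrt{12956405}}{77}$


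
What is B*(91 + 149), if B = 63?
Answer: 15120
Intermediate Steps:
B*(91 + 149) = 63*(91 + 149) = 63*240 = 15120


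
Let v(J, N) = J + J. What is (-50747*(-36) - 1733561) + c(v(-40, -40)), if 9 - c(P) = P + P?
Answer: 93500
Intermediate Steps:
v(J, N) = 2*J
c(P) = 9 - 2*P (c(P) = 9 - (P + P) = 9 - 2*P)
(-50747*(-36) - 1733561) + c(v(-40, -40)) = (-50747*(-36) - 1733561) + (9 - 4*(-40)) = (1826892 - 1733561) + (9 - 2*(-80)) = 93331 + (9 + 160) = 93331 + 169 = 93500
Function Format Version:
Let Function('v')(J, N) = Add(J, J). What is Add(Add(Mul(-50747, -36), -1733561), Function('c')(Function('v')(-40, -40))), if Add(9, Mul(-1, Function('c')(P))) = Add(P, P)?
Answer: 93500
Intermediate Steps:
Function('v')(J, N) = Mul(2, J)
Function('c')(P) = Add(9, Mul(-2, P)) (Function('c')(P) = Add(9, Mul(-1, Add(P, P))) = Add(9, Mul(-1, Mul(2, P))) = Add(9, Mul(-2, P)))
Add(Add(Mul(-50747, -36), -1733561), Function('c')(Function('v')(-40, -40))) = Add(Add(Mul(-50747, -36), -1733561), Add(9, Mul(-2, Mul(2, -40)))) = Add(Add(1826892, -1733561), Add(9, Mul(-2, -80))) = Add(93331, Add(9, 160)) = Add(93331, 169) = 93500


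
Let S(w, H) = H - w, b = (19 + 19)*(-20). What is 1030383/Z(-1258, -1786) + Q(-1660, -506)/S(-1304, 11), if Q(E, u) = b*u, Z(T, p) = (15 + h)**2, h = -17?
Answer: 271298377/1052 ≈ 2.5789e+5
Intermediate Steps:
b = -760 (b = 38*(-20) = -760)
Z(T, p) = 4 (Z(T, p) = (15 - 17)**2 = (-2)**2 = 4)
Q(E, u) = -760*u
1030383/Z(-1258, -1786) + Q(-1660, -506)/S(-1304, 11) = 1030383/4 + (-760*(-506))/(11 - 1*(-1304)) = 1030383*(1/4) + 384560/(11 + 1304) = 1030383/4 + 384560/1315 = 1030383/4 + 384560*(1/1315) = 1030383/4 + 76912/263 = 271298377/1052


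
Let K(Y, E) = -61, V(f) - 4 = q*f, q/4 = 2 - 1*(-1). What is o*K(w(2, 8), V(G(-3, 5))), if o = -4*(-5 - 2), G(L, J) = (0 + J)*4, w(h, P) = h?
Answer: -1708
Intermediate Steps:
q = 12 (q = 4*(2 - 1*(-1)) = 4*(2 + 1) = 4*3 = 12)
G(L, J) = 4*J (G(L, J) = J*4 = 4*J)
V(f) = 4 + 12*f
o = 28 (o = -4*(-7) = 28)
o*K(w(2, 8), V(G(-3, 5))) = 28*(-61) = -1708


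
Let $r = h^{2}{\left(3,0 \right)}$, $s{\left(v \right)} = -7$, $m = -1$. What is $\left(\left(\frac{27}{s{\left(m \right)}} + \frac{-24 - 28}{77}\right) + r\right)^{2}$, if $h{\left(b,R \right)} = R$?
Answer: $\frac{121801}{5929} \approx 20.543$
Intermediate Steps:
$r = 0$ ($r = 0^{2} = 0$)
$\left(\left(\frac{27}{s{\left(m \right)}} + \frac{-24 - 28}{77}\right) + r\right)^{2} = \left(\left(\frac{27}{-7} + \frac{-24 - 28}{77}\right) + 0\right)^{2} = \left(\left(27 \left(- \frac{1}{7}\right) - \frac{52}{77}\right) + 0\right)^{2} = \left(\left(- \frac{27}{7} - \frac{52}{77}\right) + 0\right)^{2} = \left(- \frac{349}{77} + 0\right)^{2} = \left(- \frac{349}{77}\right)^{2} = \frac{121801}{5929}$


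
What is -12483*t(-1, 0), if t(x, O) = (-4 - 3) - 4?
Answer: 137313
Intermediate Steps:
t(x, O) = -11 (t(x, O) = -7 - 4 = -11)
-12483*t(-1, 0) = -12483*(-11) = 137313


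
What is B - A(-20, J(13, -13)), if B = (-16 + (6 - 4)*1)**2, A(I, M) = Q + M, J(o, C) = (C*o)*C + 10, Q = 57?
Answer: -2068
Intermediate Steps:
J(o, C) = 10 + o*C**2 (J(o, C) = o*C**2 + 10 = 10 + o*C**2)
A(I, M) = 57 + M
B = 196 (B = (-16 + 2*1)**2 = (-16 + 2)**2 = (-14)**2 = 196)
B - A(-20, J(13, -13)) = 196 - (57 + (10 + 13*(-13)**2)) = 196 - (57 + (10 + 13*169)) = 196 - (57 + (10 + 2197)) = 196 - (57 + 2207) = 196 - 1*2264 = 196 - 2264 = -2068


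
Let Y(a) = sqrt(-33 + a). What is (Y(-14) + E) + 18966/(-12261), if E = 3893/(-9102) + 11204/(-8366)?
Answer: -515649831053/155607072942 + I*sqrt(47) ≈ -3.3138 + 6.8557*I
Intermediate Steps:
E = -67273823/38073666 (E = 3893*(-1/9102) + 11204*(-1/8366) = -3893/9102 - 5602/4183 = -67273823/38073666 ≈ -1.7669)
(Y(-14) + E) + 18966/(-12261) = (sqrt(-33 - 14) - 67273823/38073666) + 18966/(-12261) = (sqrt(-47) - 67273823/38073666) + 18966*(-1/12261) = (I*sqrt(47) - 67273823/38073666) - 6322/4087 = (-67273823/38073666 + I*sqrt(47)) - 6322/4087 = -515649831053/155607072942 + I*sqrt(47)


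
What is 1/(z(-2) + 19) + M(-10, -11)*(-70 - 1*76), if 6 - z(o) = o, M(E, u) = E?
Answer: 39421/27 ≈ 1460.0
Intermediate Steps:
z(o) = 6 - o
1/(z(-2) + 19) + M(-10, -11)*(-70 - 1*76) = 1/((6 - 1*(-2)) + 19) - 10*(-70 - 1*76) = 1/((6 + 2) + 19) - 10*(-70 - 76) = 1/(8 + 19) - 10*(-146) = 1/27 + 1460 = 39421/27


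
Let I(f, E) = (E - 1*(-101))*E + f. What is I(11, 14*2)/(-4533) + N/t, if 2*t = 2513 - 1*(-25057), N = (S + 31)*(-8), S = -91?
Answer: -3184481/4165827 ≈ -0.76443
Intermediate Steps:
N = 480 (N = (-91 + 31)*(-8) = -60*(-8) = 480)
I(f, E) = f + E*(101 + E) (I(f, E) = (E + 101)*E + f = (101 + E)*E + f = E*(101 + E) + f = f + E*(101 + E))
t = 13785 (t = (2513 - 1*(-25057))/2 = (2513 + 25057)/2 = (½)*27570 = 13785)
I(11, 14*2)/(-4533) + N/t = (11 + (14*2)² + 101*(14*2))/(-4533) + 480/13785 = (11 + 28² + 101*28)*(-1/4533) + 480*(1/13785) = (11 + 784 + 2828)*(-1/4533) + 32/919 = 3623*(-1/4533) + 32/919 = -3623/4533 + 32/919 = -3184481/4165827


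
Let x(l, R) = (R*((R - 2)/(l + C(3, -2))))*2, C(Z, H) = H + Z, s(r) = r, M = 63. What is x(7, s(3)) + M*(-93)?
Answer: -23433/4 ≈ -5858.3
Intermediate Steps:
x(l, R) = 2*R*(-2 + R)/(1 + l) (x(l, R) = (R*((R - 2)/(l + (-2 + 3))))*2 = (R*((-2 + R)/(l + 1)))*2 = (R*((-2 + R)/(1 + l)))*2 = (R*(-2 + R)/(1 + l))*2 = 2*R*(-2 + R)/(1 + l))
x(7, s(3)) + M*(-93) = 2*3*(-2 + 3)/(1 + 7) + 63*(-93) = 2*3*1/8 - 5859 = 2*3*(⅛)*1 - 5859 = ¾ - 5859 = -23433/4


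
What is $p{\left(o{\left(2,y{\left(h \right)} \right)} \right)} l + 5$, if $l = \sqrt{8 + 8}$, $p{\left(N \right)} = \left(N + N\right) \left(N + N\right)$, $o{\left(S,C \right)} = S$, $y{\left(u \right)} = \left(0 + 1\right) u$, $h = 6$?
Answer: $69$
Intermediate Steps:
$y{\left(u \right)} = u$ ($y{\left(u \right)} = 1 u = u$)
$p{\left(N \right)} = 4 N^{2}$ ($p{\left(N \right)} = 2 N 2 N = 4 N^{2}$)
$l = 4$ ($l = \sqrt{16} = 4$)
$p{\left(o{\left(2,y{\left(h \right)} \right)} \right)} l + 5 = 4 \cdot 2^{2} \cdot 4 + 5 = 4 \cdot 4 \cdot 4 + 5 = 16 \cdot 4 + 5 = 64 + 5 = 69$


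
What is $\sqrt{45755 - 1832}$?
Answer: $121 \sqrt{3} \approx 209.58$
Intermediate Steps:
$\sqrt{45755 - 1832} = \sqrt{43923} = 121 \sqrt{3}$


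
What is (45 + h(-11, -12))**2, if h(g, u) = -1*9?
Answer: 1296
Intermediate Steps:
h(g, u) = -9
(45 + h(-11, -12))**2 = (45 - 9)**2 = 36**2 = 1296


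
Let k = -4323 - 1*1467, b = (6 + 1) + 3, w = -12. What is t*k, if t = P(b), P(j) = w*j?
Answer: 694800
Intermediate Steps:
b = 10 (b = 7 + 3 = 10)
k = -5790 (k = -4323 - 1467 = -5790)
P(j) = -12*j
t = -120 (t = -12*10 = -120)
t*k = -120*(-5790) = 694800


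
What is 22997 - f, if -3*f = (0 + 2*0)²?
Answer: 22997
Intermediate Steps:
f = 0 (f = -(0 + 2*0)²/3 = -(0 + 0)²/3 = -⅓*0² = -⅓*0 = 0)
22997 - f = 22997 - 1*0 = 22997 + 0 = 22997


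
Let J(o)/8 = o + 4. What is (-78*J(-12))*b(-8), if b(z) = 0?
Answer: 0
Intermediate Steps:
J(o) = 32 + 8*o (J(o) = 8*(o + 4) = 8*(4 + o) = 32 + 8*o)
(-78*J(-12))*b(-8) = -78*(32 + 8*(-12))*0 = -78*(32 - 96)*0 = -78*(-64)*0 = 4992*0 = 0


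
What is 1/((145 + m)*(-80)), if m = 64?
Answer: -1/16720 ≈ -5.9809e-5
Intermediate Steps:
1/((145 + m)*(-80)) = 1/((145 + 64)*(-80)) = 1/(209*(-80)) = 1/(-16720) = -1/16720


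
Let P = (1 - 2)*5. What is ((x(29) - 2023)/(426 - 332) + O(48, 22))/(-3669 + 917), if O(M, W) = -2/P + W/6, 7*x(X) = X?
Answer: 85921/13581120 ≈ 0.0063265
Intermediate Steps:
x(X) = X/7
P = -5 (P = -1*5 = -5)
O(M, W) = ⅖ + W/6 (O(M, W) = -2/(-5) + W/6 = -2*(-⅕) + W*(⅙) = ⅖ + W/6)
((x(29) - 2023)/(426 - 332) + O(48, 22))/(-3669 + 917) = (((⅐)*29 - 2023)/(426 - 332) + (⅖ + (⅙)*22))/(-3669 + 917) = ((29/7 - 2023)/94 + (⅖ + 11/3))/(-2752) = (-14132/7*1/94 + 61/15)*(-1/2752) = (-7066/329 + 61/15)*(-1/2752) = -85921/4935*(-1/2752) = 85921/13581120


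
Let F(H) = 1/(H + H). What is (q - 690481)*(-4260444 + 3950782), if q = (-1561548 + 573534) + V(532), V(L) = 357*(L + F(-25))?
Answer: 11523902099717/25 ≈ 4.6096e+11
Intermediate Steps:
F(H) = 1/(2*H)
V(L) = -357/50 + 357*L (V(L) = 357*(L + (1/2)/(-25)) = 357*(L + (1/2)*(-1/25)) = 357*(L - 1/50) = 357*(-1/50 + L) = -357/50 + 357*L)
q = -39904857/50 (q = (-1561548 + 573534) + (-357/50 + 357*532) = -988014 + (-357/50 + 189924) = -988014 + 9495843/50 = -39904857/50 ≈ -7.9810e+5)
(q - 690481)*(-4260444 + 3950782) = (-39904857/50 - 690481)*(-4260444 + 3950782) = -74428907/50*(-309662) = 11523902099717/25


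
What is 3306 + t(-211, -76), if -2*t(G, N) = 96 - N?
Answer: 3220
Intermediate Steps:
t(G, N) = -48 + N/2 (t(G, N) = -(96 - N)/2 = -48 + N/2)
3306 + t(-211, -76) = 3306 + (-48 + (½)*(-76)) = 3306 + (-48 - 38) = 3306 - 86 = 3220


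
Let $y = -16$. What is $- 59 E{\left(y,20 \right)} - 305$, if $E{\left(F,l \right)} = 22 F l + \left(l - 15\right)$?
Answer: $414760$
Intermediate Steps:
$E{\left(F,l \right)} = -15 + l + 22 F l$ ($E{\left(F,l \right)} = 22 F l + \left(-15 + l\right) = -15 + l + 22 F l$)
$- 59 E{\left(y,20 \right)} - 305 = - 59 \left(-15 + 20 + 22 \left(-16\right) 20\right) - 305 = - 59 \left(-15 + 20 - 7040\right) - 305 = \left(-59\right) \left(-7035\right) - 305 = 415065 - 305 = 414760$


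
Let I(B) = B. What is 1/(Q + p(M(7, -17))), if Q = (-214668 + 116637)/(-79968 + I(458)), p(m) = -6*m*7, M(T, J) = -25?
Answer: 79510/83583531 ≈ 0.00095126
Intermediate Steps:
p(m) = -42*m
Q = 98031/79510 (Q = (-214668 + 116637)/(-79968 + 458) = -98031/(-79510) = -98031*(-1/79510) = 98031/79510 ≈ 1.2329)
1/(Q + p(M(7, -17))) = 1/(98031/79510 - 42*(-25)) = 1/(98031/79510 + 1050) = 1/(83583531/79510) = 79510/83583531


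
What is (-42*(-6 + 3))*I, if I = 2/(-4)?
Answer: -63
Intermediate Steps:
I = -½ (I = 2*(-¼) = -½ ≈ -0.50000)
(-42*(-6 + 3))*I = -42*(-6 + 3)*(-½) = -42*(-3)*(-½) = 126*(-½) = -63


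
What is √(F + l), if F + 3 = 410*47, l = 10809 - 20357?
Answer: √9719 ≈ 98.585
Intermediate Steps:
l = -9548
F = 19267 (F = -3 + 410*47 = -3 + 19270 = 19267)
√(F + l) = √(19267 - 9548) = √9719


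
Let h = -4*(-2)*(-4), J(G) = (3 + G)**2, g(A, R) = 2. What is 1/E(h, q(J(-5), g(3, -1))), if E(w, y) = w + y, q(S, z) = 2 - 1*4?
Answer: -1/34 ≈ -0.029412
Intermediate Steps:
q(S, z) = -2 (q(S, z) = 2 - 4 = -2)
h = -32 (h = 8*(-4) = -32)
1/E(h, q(J(-5), g(3, -1))) = 1/(-32 - 2) = 1/(-34) = -1/34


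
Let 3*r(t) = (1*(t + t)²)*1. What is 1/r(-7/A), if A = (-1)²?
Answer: 3/196 ≈ 0.015306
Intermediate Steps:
A = 1
r(t) = 4*t²/3 (r(t) = ((1*(t + t)²)*1)/3 = ((1*(2*t)²)*1)/3 = ((1*(4*t²))*1)/3 = ((4*t²)*1)/3 = (4*t²)/3 = 4*t²/3)
1/r(-7/A) = 1/(4*(-7/1)²/3) = 1/(4*(-7*1)²/3) = 1/((4/3)*(-7)²) = 1/((4/3)*49) = 1/(196/3) = 3/196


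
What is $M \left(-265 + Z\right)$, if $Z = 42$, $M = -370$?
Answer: $82510$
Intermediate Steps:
$M \left(-265 + Z\right) = - 370 \left(-265 + 42\right) = \left(-370\right) \left(-223\right) = 82510$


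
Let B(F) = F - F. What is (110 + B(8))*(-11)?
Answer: -1210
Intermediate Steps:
B(F) = 0
(110 + B(8))*(-11) = (110 + 0)*(-11) = 110*(-11) = -1210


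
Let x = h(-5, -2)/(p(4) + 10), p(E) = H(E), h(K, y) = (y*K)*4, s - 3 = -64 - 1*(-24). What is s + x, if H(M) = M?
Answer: -239/7 ≈ -34.143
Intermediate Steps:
s = -37 (s = 3 + (-64 - 1*(-24)) = 3 + (-64 + 24) = 3 - 40 = -37)
h(K, y) = 4*K*y (h(K, y) = (K*y)*4 = 4*K*y)
p(E) = E
x = 20/7 (x = (4*(-5)*(-2))/(4 + 10) = 40/14 = 40*(1/14) = 20/7 ≈ 2.8571)
s + x = -37 + 20/7 = -239/7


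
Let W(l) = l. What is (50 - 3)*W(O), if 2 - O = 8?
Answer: -282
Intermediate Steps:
O = -6 (O = 2 - 1*8 = 2 - 8 = -6)
(50 - 3)*W(O) = (50 - 3)*(-6) = 47*(-6) = -282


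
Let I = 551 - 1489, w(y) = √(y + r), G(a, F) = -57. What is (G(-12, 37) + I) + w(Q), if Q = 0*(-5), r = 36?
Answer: -989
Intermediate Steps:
Q = 0
w(y) = √(36 + y) (w(y) = √(y + 36) = √(36 + y))
I = -938
(G(-12, 37) + I) + w(Q) = (-57 - 938) + √(36 + 0) = -995 + √36 = -995 + 6 = -989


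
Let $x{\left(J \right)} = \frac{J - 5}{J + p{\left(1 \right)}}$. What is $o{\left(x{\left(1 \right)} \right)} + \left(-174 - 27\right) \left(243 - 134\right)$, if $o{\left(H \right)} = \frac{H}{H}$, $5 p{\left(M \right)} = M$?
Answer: $-21908$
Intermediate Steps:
$p{\left(M \right)} = \frac{M}{5}$
$x{\left(J \right)} = \frac{-5 + J}{\frac{1}{5} + J}$ ($x{\left(J \right)} = \frac{J - 5}{J + \frac{1}{5} \cdot 1} = \frac{-5 + J}{J + \frac{1}{5}} = \frac{-5 + J}{\frac{1}{5} + J}$)
$o{\left(H \right)} = 1$
$o{\left(x{\left(1 \right)} \right)} + \left(-174 - 27\right) \left(243 - 134\right) = 1 + \left(-174 - 27\right) \left(243 - 134\right) = 1 - 21909 = -21908$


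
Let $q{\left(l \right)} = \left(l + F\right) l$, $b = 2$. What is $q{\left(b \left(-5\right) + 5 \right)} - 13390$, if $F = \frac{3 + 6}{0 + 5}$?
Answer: $-13374$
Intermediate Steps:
$F = \frac{9}{5} \approx 1.8$
$q{\left(l \right)} = l \left(\frac{9}{5} + l\right)$ ($q{\left(l \right)} = \left(l + \frac{9}{5}\right) l = \left(\frac{9}{5} + l\right) l = l \left(\frac{9}{5} + l\right)$)
$q{\left(b \left(-5\right) + 5 \right)} - 13390 = \frac{\left(2 \left(-5\right) + 5\right) \left(9 + 5 \left(2 \left(-5\right) + 5\right)\right)}{5} - 13390 = \frac{\left(-10 + 5\right) \left(9 + 5 \left(-10 + 5\right)\right)}{5} - 13390 = \frac{1}{5} \left(-5\right) \left(9 + 5 \left(-5\right)\right) - 13390 = \frac{1}{5} \left(-5\right) \left(9 - 25\right) - 13390 = \frac{1}{5} \left(-5\right) \left(-16\right) - 13390 = 16 - 13390 = -13374$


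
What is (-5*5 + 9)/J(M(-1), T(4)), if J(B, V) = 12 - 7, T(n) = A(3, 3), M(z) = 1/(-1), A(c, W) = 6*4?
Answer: -16/5 ≈ -3.2000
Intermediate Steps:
A(c, W) = 24
M(z) = -1
T(n) = 24
J(B, V) = 5
(-5*5 + 9)/J(M(-1), T(4)) = (-5*5 + 9)/5 = (-25 + 9)*(1/5) = -16*1/5 = -16/5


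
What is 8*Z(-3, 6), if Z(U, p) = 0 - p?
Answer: -48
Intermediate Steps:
Z(U, p) = -p
8*Z(-3, 6) = 8*(-1*6) = 8*(-6) = -48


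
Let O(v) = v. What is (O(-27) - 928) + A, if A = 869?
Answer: -86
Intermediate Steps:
(O(-27) - 928) + A = (-27 - 928) + 869 = -955 + 869 = -86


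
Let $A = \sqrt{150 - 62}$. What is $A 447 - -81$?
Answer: $81 + 894 \sqrt{22} \approx 4274.2$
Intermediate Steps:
$A = 2 \sqrt{22}$ ($A = \sqrt{150 - 62} = \sqrt{88} = 2 \sqrt{22} \approx 9.3808$)
$A 447 - -81 = 2 \sqrt{22} \cdot 447 - -81 = 894 \sqrt{22} + \left(-100 + 181\right) = 894 \sqrt{22} + 81 = 81 + 894 \sqrt{22}$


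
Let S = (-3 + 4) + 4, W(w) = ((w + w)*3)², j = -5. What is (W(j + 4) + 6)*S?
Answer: 210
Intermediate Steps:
W(w) = 36*w² (W(w) = ((2*w)*3)² = (6*w)² = 36*w²)
S = 5 (S = 1 + 4 = 5)
(W(j + 4) + 6)*S = (36*(-5 + 4)² + 6)*5 = (36*(-1)² + 6)*5 = (36*1 + 6)*5 = (36 + 6)*5 = 42*5 = 210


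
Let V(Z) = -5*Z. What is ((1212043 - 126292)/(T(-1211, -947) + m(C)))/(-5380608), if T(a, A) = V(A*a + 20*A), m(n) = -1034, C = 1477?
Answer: 361917/10116294531584 ≈ 3.5776e-8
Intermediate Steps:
T(a, A) = -100*A - 5*A*a (T(a, A) = -5*(A*a + 20*A) = -5*(20*A + A*a) = -100*A - 5*A*a)
((1212043 - 126292)/(T(-1211, -947) + m(C)))/(-5380608) = ((1212043 - 126292)/(-5*(-947)*(20 - 1211) - 1034))/(-5380608) = (1085751/(-5*(-947)*(-1191) - 1034))*(-1/5380608) = (1085751/(-5639385 - 1034))*(-1/5380608) = (1085751/(-5640419))*(-1/5380608) = (1085751*(-1/5640419))*(-1/5380608) = -1085751/5640419*(-1/5380608) = 361917/10116294531584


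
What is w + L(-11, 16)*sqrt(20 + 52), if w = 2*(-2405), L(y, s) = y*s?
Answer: -4810 - 1056*sqrt(2) ≈ -6303.4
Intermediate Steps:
L(y, s) = s*y
w = -4810
w + L(-11, 16)*sqrt(20 + 52) = -4810 + (16*(-11))*sqrt(20 + 52) = -4810 - 1056*sqrt(2)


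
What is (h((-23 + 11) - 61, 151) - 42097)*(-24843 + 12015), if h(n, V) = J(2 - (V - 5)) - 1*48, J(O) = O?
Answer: 542483292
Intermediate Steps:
h(n, V) = -41 - V (h(n, V) = (2 - (V - 5)) - 1*48 = (2 - (-5 + V)) - 48 = (2 + (5 - V)) - 48 = (7 - V) - 48 = -41 - V)
(h((-23 + 11) - 61, 151) - 42097)*(-24843 + 12015) = ((-41 - 1*151) - 42097)*(-24843 + 12015) = ((-41 - 151) - 42097)*(-12828) = (-192 - 42097)*(-12828) = -42289*(-12828) = 542483292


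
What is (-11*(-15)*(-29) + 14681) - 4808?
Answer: 5088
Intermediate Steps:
(-11*(-15)*(-29) + 14681) - 4808 = (165*(-29) + 14681) - 4808 = (-4785 + 14681) - 4808 = 9896 - 4808 = 5088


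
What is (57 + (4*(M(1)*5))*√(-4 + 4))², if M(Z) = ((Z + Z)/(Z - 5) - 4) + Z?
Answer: 3249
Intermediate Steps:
M(Z) = -4 + Z + 2*Z/(-5 + Z) (M(Z) = ((2*Z)/(-5 + Z) - 4) + Z = (2*Z/(-5 + Z) - 4) + Z = (-4 + 2*Z/(-5 + Z)) + Z = -4 + Z + 2*Z/(-5 + Z))
(57 + (4*(M(1)*5))*√(-4 + 4))² = (57 + (4*(((20 + 1² - 7*1)/(-5 + 1))*5))*√(-4 + 4))² = (57 + (4*(((20 + 1 - 7)/(-4))*5))*√0)² = (57 + (4*(-¼*14*5))*0)² = (57 + (4*(-7/2*5))*0)² = (57 + (4*(-35/2))*0)² = (57 - 70*0)² = (57 + 0)² = 57² = 3249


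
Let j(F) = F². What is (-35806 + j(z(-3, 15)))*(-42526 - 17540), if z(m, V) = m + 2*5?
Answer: 2147779962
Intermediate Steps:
z(m, V) = 10 + m (z(m, V) = m + 10 = 10 + m)
(-35806 + j(z(-3, 15)))*(-42526 - 17540) = (-35806 + (10 - 3)²)*(-42526 - 17540) = (-35806 + 7²)*(-60066) = (-35806 + 49)*(-60066) = -35757*(-60066) = 2147779962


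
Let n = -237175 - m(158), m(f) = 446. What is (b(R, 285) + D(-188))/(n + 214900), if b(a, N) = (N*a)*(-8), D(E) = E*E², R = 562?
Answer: 7926032/22721 ≈ 348.84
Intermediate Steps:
D(E) = E³
n = -237621 (n = -237175 - 1*446 = -237175 - 446 = -237621)
b(a, N) = -8*N*a
(b(R, 285) + D(-188))/(n + 214900) = (-8*285*562 + (-188)³)/(-237621 + 214900) = (-1281360 - 6644672)/(-22721) = -7926032*(-1/22721) = 7926032/22721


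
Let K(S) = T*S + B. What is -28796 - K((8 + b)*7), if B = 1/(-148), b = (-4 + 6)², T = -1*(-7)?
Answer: -4348831/148 ≈ -29384.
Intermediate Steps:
T = 7
b = 4 (b = 2² = 4)
B = -1/148 ≈ -0.0067568
K(S) = -1/148 + 7*S (K(S) = 7*S - 1/148 = -1/148 + 7*S)
-28796 - K((8 + b)*7) = -28796 - (-1/148 + 7*((8 + 4)*7)) = -28796 - (-1/148 + 7*(12*7)) = -28796 - (-1/148 + 7*84) = -28796 - (-1/148 + 588) = -28796 - 1*87023/148 = -28796 - 87023/148 = -4348831/148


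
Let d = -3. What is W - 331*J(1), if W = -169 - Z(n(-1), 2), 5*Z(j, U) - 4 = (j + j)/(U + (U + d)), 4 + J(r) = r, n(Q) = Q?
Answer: 4118/5 ≈ 823.60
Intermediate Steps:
J(r) = -4 + r
Z(j, U) = 4/5 + 2*j/(5*(-3 + 2*U)) (Z(j, U) = 4/5 + ((j + j)/(U + (U - 3)))/5 = 4/5 + ((2*j)/(U + (-3 + U)))/5 = 4/5 + ((2*j)/(-3 + 2*U))/5 = 4/5 + (2*j/(-3 + 2*U))/5 = 4/5 + 2*j/(5*(-3 + 2*U)))
W = -847/5 (W = -169 - 2*(-6 - 1 + 4*2)/(5*(-3 + 2*2)) = -169 - 2*(-6 - 1 + 8)/(5*(-3 + 4)) = -169 - 2/(5*1) = -169 - 2/5 = -847/5 ≈ -169.40)
W - 331*J(1) = -847/5 - 331*(-4 + 1) = -847/5 - 331*(-3) = -847/5 + 993 = 4118/5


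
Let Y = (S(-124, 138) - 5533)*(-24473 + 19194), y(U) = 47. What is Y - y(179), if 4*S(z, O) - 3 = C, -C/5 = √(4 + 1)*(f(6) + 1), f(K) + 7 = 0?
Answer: 116818803/4 - 79185*√5/2 ≈ 2.9116e+7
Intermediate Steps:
f(K) = -7 (f(K) = -7 + 0 = -7)
C = 30*√5 (C = -5*√(4 + 1)*(-7 + 1) = -5*√5*(-6) = -(-30)*√5 = 30*√5 ≈ 67.082)
S(z, O) = ¾ + 15*√5/2 (S(z, O) = ¾ + (30*√5)/4 = ¾ + 15*√5/2)
Y = 116818991/4 - 79185*√5/2 (Y = ((¾ + 15*√5/2) - 5533)*(-24473 + 19194) = (-22129/4 + 15*√5/2)*(-5279) = 116818991/4 - 79185*√5/2 ≈ 2.9116e+7)
Y - y(179) = (116818991/4 - 79185*√5/2) - 1*47 = (116818991/4 - 79185*√5/2) - 47 = 116818803/4 - 79185*√5/2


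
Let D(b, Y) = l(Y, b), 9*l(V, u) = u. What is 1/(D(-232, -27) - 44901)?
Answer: -9/404341 ≈ -2.2258e-5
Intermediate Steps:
l(V, u) = u/9
D(b, Y) = b/9
1/(D(-232, -27) - 44901) = 1/((1/9)*(-232) - 44901) = 1/(-232/9 - 44901) = 1/(-404341/9) = -9/404341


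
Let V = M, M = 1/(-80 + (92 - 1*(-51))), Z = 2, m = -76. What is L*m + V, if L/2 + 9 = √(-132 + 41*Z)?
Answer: 86185/63 - 760*I*√2 ≈ 1368.0 - 1074.8*I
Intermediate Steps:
M = 1/63 (M = 1/(-80 + (92 + 51)) = 1/(-80 + 143) = 1/63 ≈ 0.015873)
V = 1/63 ≈ 0.015873
L = -18 + 10*I*√2 (L = -18 + 2*√(-132 + 41*2) = -18 + 2*√(-132 + 82) = -18 + 2*√(-50) = -18 + 2*(5*I*√2) = -18 + 10*I*√2 ≈ -18.0 + 14.142*I)
L*m + V = (-18 + 10*I*√2)*(-76) + 1/63 = (1368 - 760*I*√2) + 1/63 = 86185/63 - 760*I*√2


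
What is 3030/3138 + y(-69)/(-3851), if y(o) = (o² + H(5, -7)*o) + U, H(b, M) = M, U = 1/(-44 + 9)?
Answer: -27924472/70492555 ≈ -0.39613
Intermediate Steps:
U = -1/35 (U = 1/(-35) = -1/35 ≈ -0.028571)
y(o) = -1/35 + o² - 7*o (y(o) = (o² - 7*o) - 1/35 = -1/35 + o² - 7*o)
3030/3138 + y(-69)/(-3851) = 3030/3138 + (-1/35 + (-69)² - 7*(-69))/(-3851) = 3030*(1/3138) + (-1/35 + 4761 + 483)*(-1/3851) = 505/523 + (183539/35)*(-1/3851) = 505/523 - 183539/134785 = -27924472/70492555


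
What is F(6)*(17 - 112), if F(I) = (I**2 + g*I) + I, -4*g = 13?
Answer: -4275/2 ≈ -2137.5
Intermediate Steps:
g = -13/4 (g = -1/4*13 = -13/4 ≈ -3.2500)
F(I) = I**2 - 9*I/4 (F(I) = (I**2 - 13*I/4) + I = I**2 - 9*I/4)
F(6)*(17 - 112) = ((1/4)*6*(-9 + 4*6))*(17 - 112) = ((1/4)*6*(-9 + 24))*(-95) = ((1/4)*6*15)*(-95) = (45/2)*(-95) = -4275/2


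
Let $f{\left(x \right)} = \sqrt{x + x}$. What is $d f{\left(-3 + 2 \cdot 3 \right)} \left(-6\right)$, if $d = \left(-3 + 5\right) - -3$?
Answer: $- 30 \sqrt{6} \approx -73.485$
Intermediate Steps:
$f{\left(x \right)} = \sqrt{2} \sqrt{x}$ ($f{\left(x \right)} = \sqrt{2 x} = \sqrt{2} \sqrt{x}$)
$d = 5$ ($d = 2 + 3 = 5$)
$d f{\left(-3 + 2 \cdot 3 \right)} \left(-6\right) = 5 \sqrt{2} \sqrt{-3 + 2 \cdot 3} \left(-6\right) = 5 \sqrt{2} \sqrt{-3 + 6} \left(-6\right) = 5 \sqrt{2} \sqrt{3} \left(-6\right) = 5 \sqrt{6} \left(-6\right) = - 30 \sqrt{6}$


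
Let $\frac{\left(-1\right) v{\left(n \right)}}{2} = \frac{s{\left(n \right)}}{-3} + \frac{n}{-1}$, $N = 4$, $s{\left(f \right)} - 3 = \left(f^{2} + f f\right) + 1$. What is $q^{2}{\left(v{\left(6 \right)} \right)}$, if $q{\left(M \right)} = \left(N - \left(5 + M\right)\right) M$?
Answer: $\frac{1289384464}{81} \approx 1.5918 \cdot 10^{7}$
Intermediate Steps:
$s{\left(f \right)} = 4 + 2 f^{2}$ ($s{\left(f \right)} = 3 + \left(\left(f^{2} + f f\right) + 1\right) = 3 + \left(\left(f^{2} + f^{2}\right) + 1\right) = 3 + \left(2 f^{2} + 1\right) = 3 + \left(1 + 2 f^{2}\right) = 4 + 2 f^{2}$)
$v{\left(n \right)} = \frac{8}{3} + 2 n + \frac{4 n^{2}}{3}$ ($v{\left(n \right)} = - 2 \left(\frac{4 + 2 n^{2}}{-3} + \frac{n}{-1}\right) = - 2 \left(\left(4 + 2 n^{2}\right) \left(- \frac{1}{3}\right) + n \left(-1\right)\right) = - 2 \left(\left(- \frac{4}{3} - \frac{2 n^{2}}{3}\right) - n\right) = - 2 \left(- \frac{4}{3} - n - \frac{2 n^{2}}{3}\right) = \frac{8}{3} + 2 n + \frac{4 n^{2}}{3}$)
$q{\left(M \right)} = M \left(-1 - M\right)$ ($q{\left(M \right)} = \left(4 - \left(5 + M\right)\right) M = \left(-1 - M\right) M = M \left(-1 - M\right)$)
$q^{2}{\left(v{\left(6 \right)} \right)} = \left(- \left(\frac{8}{3} + 2 \cdot 6 + \frac{4 \cdot 6^{2}}{3}\right) \left(1 + \left(\frac{8}{3} + 2 \cdot 6 + \frac{4 \cdot 6^{2}}{3}\right)\right)\right)^{2} = \left(- \left(\frac{8}{3} + 12 + \frac{4}{3} \cdot 36\right) \left(1 + \left(\frac{8}{3} + 12 + \frac{4}{3} \cdot 36\right)\right)\right)^{2} = \left(- \left(\frac{8}{3} + 12 + 48\right) \left(1 + \left(\frac{8}{3} + 12 + 48\right)\right)\right)^{2} = \left(\left(-1\right) \frac{188}{3} \left(1 + \frac{188}{3}\right)\right)^{2} = \left(\left(-1\right) \frac{188}{3} \cdot \frac{191}{3}\right)^{2} = \left(- \frac{35908}{9}\right)^{2} = \frac{1289384464}{81}$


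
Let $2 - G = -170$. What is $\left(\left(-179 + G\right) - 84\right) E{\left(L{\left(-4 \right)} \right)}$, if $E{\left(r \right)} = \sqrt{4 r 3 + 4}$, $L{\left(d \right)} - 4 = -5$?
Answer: $- 182 i \sqrt{2} \approx - 257.39 i$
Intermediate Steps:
$G = 172$ ($G = 2 - -170 = 2 + 170 = 172$)
$L{\left(d \right)} = -1$ ($L{\left(d \right)} = 4 - 5 = -1$)
$E{\left(r \right)} = \sqrt{4 + 12 r}$ ($E{\left(r \right)} = \sqrt{12 r + 4} = \sqrt{4 + 12 r}$)
$\left(\left(-179 + G\right) - 84\right) E{\left(L{\left(-4 \right)} \right)} = \left(\left(-179 + 172\right) - 84\right) 2 \sqrt{1 + 3 \left(-1\right)} = \left(-7 - 84\right) 2 \sqrt{1 - 3} = - 91 \cdot 2 \sqrt{-2} = - 91 \cdot 2 i \sqrt{2} = - 182 i \sqrt{2}$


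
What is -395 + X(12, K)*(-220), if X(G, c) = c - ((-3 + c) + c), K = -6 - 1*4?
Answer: -3255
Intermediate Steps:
K = -10 (K = -6 - 4 = -10)
X(G, c) = 3 - c (X(G, c) = c - (-3 + 2*c) = c + (3 - 2*c) = 3 - c)
-395 + X(12, K)*(-220) = -395 + (3 - 1*(-10))*(-220) = -395 + (3 + 10)*(-220) = -395 + 13*(-220) = -395 - 2860 = -3255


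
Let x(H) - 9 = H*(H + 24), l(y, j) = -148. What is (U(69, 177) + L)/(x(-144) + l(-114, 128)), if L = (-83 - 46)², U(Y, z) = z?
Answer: 16818/17141 ≈ 0.98116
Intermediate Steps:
x(H) = 9 + H*(24 + H) (x(H) = 9 + H*(H + 24) = 9 + H*(24 + H))
L = 16641 (L = (-129)² = 16641)
(U(69, 177) + L)/(x(-144) + l(-114, 128)) = (177 + 16641)/((9 + (-144)² + 24*(-144)) - 148) = 16818/((9 + 20736 - 3456) - 148) = 16818/(17289 - 148) = 16818/17141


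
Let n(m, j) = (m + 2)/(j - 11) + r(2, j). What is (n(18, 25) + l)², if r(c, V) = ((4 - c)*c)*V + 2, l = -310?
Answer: 2090916/49 ≈ 42672.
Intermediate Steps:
r(c, V) = 2 + V*c*(4 - c) (r(c, V) = (c*(4 - c))*V + 2 = V*c*(4 - c) + 2 = 2 + V*c*(4 - c))
n(m, j) = 2 + 4*j + (2 + m)/(-11 + j) (n(m, j) = (m + 2)/(j - 11) + (2 - 1*j*2² + 4*j*2) = (2 + m)/(-11 + j) + (2 - 1*j*4 + 8*j) = (2 + m)/(-11 + j) + (2 - 4*j + 8*j) = (2 + m)/(-11 + j) + (2 + 4*j) = 2 + 4*j + (2 + m)/(-11 + j))
(n(18, 25) + l)² = ((-20 + 18 - 42*25 + 4*25²)/(-11 + 25) - 310)² = ((-20 + 18 - 1050 + 4*625)/14 - 310)² = ((-20 + 18 - 1050 + 2500)/14 - 310)² = ((1/14)*1448 - 310)² = (724/7 - 310)² = (-1446/7)² = 2090916/49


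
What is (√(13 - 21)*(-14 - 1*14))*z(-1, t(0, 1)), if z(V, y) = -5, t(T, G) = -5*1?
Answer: 280*I*√2 ≈ 395.98*I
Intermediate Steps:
t(T, G) = -5
(√(13 - 21)*(-14 - 1*14))*z(-1, t(0, 1)) = (√(13 - 21)*(-14 - 1*14))*(-5) = (√(-8)*(-14 - 14))*(-5) = ((2*I*√2)*(-28))*(-5) = -56*I*√2*(-5) = 280*I*√2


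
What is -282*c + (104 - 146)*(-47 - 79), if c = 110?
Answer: -25728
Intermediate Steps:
-282*c + (104 - 146)*(-47 - 79) = -282*110 + (104 - 146)*(-47 - 79) = -31020 - 42*(-126) = -31020 + 5292 = -25728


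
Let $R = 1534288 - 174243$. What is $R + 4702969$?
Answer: $6063014$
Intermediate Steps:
$R = 1360045$ ($R = 1534288 - 174243 = 1360045$)
$R + 4702969 = 1360045 + 4702969 = 6063014$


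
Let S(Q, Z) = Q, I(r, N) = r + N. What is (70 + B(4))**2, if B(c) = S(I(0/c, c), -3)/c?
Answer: 5041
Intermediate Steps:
I(r, N) = N + r
B(c) = 1 (B(c) = (c + 0/c)/c = (c + 0)/c = c/c = 1)
(70 + B(4))**2 = (70 + 1)**2 = 71**2 = 5041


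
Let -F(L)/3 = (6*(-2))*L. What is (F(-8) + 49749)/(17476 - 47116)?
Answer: -16487/9880 ≈ -1.6687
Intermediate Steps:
F(L) = 36*L (F(L) = -3*6*(-2)*L = -(-36)*L = 36*L)
(F(-8) + 49749)/(17476 - 47116) = (36*(-8) + 49749)/(17476 - 47116) = (-288 + 49749)/(-29640) = 49461*(-1/29640) = -16487/9880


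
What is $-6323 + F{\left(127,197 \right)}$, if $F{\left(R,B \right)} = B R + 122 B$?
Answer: $42730$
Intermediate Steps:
$F{\left(R,B \right)} = 122 B + B R$
$-6323 + F{\left(127,197 \right)} = -6323 + 197 \left(122 + 127\right) = -6323 + 197 \cdot 249 = -6323 + 49053 = 42730$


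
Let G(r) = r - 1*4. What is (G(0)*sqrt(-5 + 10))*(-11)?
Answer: 44*sqrt(5) ≈ 98.387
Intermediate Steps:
G(r) = -4 + r (G(r) = r - 4 = -4 + r)
(G(0)*sqrt(-5 + 10))*(-11) = ((-4 + 0)*sqrt(-5 + 10))*(-11) = -4*sqrt(5)*(-11) = 44*sqrt(5)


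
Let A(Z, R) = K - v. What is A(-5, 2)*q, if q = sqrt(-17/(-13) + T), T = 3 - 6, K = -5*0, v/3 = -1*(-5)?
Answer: -15*I*sqrt(286)/13 ≈ -19.513*I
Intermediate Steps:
v = 15 (v = 3*(-1*(-5)) = 3*5 = 15)
K = 0
T = -3
A(Z, R) = -15 (A(Z, R) = 0 - 1*15 = 0 - 15 = -15)
q = I*sqrt(286)/13 (q = sqrt(-17/(-13) - 3) = sqrt(-17*(-1/13) - 3) = sqrt(17/13 - 3) = sqrt(-22/13) = I*sqrt(286)/13 ≈ 1.3009*I)
A(-5, 2)*q = -15*I*sqrt(286)/13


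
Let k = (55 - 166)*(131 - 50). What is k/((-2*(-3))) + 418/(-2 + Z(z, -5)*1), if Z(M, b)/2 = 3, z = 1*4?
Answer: -1394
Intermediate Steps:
z = 4
Z(M, b) = 6 (Z(M, b) = 2*3 = 6)
k = -8991 (k = -111*81 = -8991)
k/((-2*(-3))) + 418/(-2 + Z(z, -5)*1) = -8991/((-2*(-3))) + 418/(-2 + 6*1) = -8991/6 + 418/(-2 + 6) = -8991*⅙ + 418/4 = -2997/2 + 418*(¼) = -2997/2 + 209/2 = -1394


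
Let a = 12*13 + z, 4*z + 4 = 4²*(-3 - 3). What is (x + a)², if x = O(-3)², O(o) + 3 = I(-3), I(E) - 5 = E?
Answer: 17424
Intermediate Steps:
I(E) = 5 + E
O(o) = -1 (O(o) = -3 + (5 - 3) = -3 + 2 = -1)
z = -25 (z = -1 + (4²*(-3 - 3))/4 = -1 + (16*(-6))/4 = -1 + (¼)*(-96) = -1 - 24 = -25)
x = 1 (x = (-1)² = 1)
a = 131 (a = 12*13 - 25 = 156 - 25 = 131)
(x + a)² = (1 + 131)² = 132² = 17424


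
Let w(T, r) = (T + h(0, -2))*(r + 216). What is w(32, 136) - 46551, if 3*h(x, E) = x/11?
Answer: -35287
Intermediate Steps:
h(x, E) = x/33 (h(x, E) = (x/11)/3 = x/33)
w(T, r) = T*(216 + r) (w(T, r) = (T + (1/33)*0)*(r + 216) = (T + 0)*(216 + r) = T*(216 + r))
w(32, 136) - 46551 = 32*(216 + 136) - 46551 = 32*352 - 46551 = 11264 - 46551 = -35287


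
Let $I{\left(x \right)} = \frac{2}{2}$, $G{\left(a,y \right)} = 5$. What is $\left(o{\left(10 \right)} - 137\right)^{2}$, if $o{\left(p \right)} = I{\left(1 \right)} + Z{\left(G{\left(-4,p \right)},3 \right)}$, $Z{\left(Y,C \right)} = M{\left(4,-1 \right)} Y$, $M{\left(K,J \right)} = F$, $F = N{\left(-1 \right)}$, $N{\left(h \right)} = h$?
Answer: $19881$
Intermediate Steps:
$F = -1$
$M{\left(K,J \right)} = -1$
$Z{\left(Y,C \right)} = - Y$
$I{\left(x \right)} = 1$ ($I{\left(x \right)} = 2 \cdot \frac{1}{2} = 1$)
$o{\left(p \right)} = -4$ ($o{\left(p \right)} = 1 - 5 = -4$)
$\left(o{\left(10 \right)} - 137\right)^{2} = \left(-4 - 137\right)^{2} = \left(-141\right)^{2} = 19881$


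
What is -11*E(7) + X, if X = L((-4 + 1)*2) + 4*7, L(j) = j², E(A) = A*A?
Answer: -475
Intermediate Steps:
E(A) = A²
X = 64 (X = ((-4 + 1)*2)² + 4*7 = (-3*2)² + 28 = (-6)² + 28 = 36 + 28 = 64)
-11*E(7) + X = -11*7² + 64 = -11*49 + 64 = -539 + 64 = -475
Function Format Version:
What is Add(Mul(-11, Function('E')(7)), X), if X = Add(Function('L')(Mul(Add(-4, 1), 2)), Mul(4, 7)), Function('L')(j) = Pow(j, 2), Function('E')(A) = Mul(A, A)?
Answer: -475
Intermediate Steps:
Function('E')(A) = Pow(A, 2)
X = 64 (X = Add(Pow(Mul(Add(-4, 1), 2), 2), Mul(4, 7)) = Add(Pow(Mul(-3, 2), 2), 28) = Add(Pow(-6, 2), 28) = Add(36, 28) = 64)
Add(Mul(-11, Function('E')(7)), X) = Add(Mul(-11, Pow(7, 2)), 64) = Add(Mul(-11, 49), 64) = Add(-539, 64) = -475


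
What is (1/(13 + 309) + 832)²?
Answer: 71773089025/103684 ≈ 6.9223e+5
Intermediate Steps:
(1/(13 + 309) + 832)² = (1/322 + 832)² = (267905/322)² = 71773089025/103684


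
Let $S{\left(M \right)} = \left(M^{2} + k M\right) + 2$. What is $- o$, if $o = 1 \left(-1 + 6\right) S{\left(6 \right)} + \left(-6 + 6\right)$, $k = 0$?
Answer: $-190$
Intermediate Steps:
$S{\left(M \right)} = 2 + M^{2}$ ($S{\left(M \right)} = \left(M^{2} + 0 M\right) + 2 = \left(M^{2} + 0\right) + 2 = M^{2} + 2 = 2 + M^{2}$)
$o = 190$ ($o = 1 \left(-1 + 6\right) \left(2 + 6^{2}\right) + \left(-6 + 6\right) = 1 \cdot 5 \left(2 + 36\right) + 0 = 5 \cdot 38 + 0 = 190 + 0 = 190$)
$- o = \left(-1\right) 190 = -190$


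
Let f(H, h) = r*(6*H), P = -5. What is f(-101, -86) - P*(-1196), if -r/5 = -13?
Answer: -45370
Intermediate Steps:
r = 65 (r = -5*(-13) = 65)
f(H, h) = 390*H (f(H, h) = 65*(6*H) = 390*H)
f(-101, -86) - P*(-1196) = 390*(-101) - (-5)*(-1196) = -39390 - 1*5980 = -39390 - 5980 = -45370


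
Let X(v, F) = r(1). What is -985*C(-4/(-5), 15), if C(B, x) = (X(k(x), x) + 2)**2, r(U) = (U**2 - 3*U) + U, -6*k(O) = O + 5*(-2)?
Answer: -985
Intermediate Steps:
k(O) = 5/3 - O/6 (k(O) = -(O + 5*(-2))/6 = -(O - 10)/6 = -(-10 + O)/6 = 5/3 - O/6)
r(U) = U**2 - 2*U
X(v, F) = -1 (X(v, F) = 1*(-2 + 1) = 1*(-1) = -1)
C(B, x) = 1 (C(B, x) = (-1 + 2)**2 = 1**2 = 1)
-985*C(-4/(-5), 15) = -985*1 = -985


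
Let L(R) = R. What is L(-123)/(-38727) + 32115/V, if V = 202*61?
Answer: 415077737/159064698 ≈ 2.6095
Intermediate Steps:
V = 12322
L(-123)/(-38727) + 32115/V = -123/(-38727) + 32115/12322 = -123*(-1/38727) + 32115*(1/12322) = 41/12909 + 32115/12322 = 415077737/159064698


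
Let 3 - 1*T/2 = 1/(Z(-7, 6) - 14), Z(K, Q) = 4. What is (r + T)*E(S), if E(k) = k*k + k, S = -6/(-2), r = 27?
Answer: 1992/5 ≈ 398.40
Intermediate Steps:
T = 31/5 (T = 6 - 2/(4 - 14) = 6 - 2/(-10) = 6 - 2*(-⅒) = 6 + ⅕ = 31/5 ≈ 6.2000)
S = 3 (S = -6*(-½) = 3)
E(k) = k + k² (E(k) = k² + k = k + k²)
(r + T)*E(S) = (27 + 31/5)*(3*(1 + 3)) = 166*(3*4)/5 = (166/5)*12 = 1992/5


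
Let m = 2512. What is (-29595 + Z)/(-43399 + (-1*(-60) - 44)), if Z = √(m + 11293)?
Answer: 9865/14461 - √13805/43383 ≈ 0.67947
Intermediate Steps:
Z = √13805 (Z = √(2512 + 11293) = √13805 ≈ 117.49)
(-29595 + Z)/(-43399 + (-1*(-60) - 44)) = (-29595 + √13805)/(-43399 + (-1*(-60) - 44)) = (-29595 + √13805)/(-43399 + (60 - 44)) = (-29595 + √13805)/(-43399 + 16) = (-29595 + √13805)/(-43383) = (-29595 + √13805)*(-1/43383) = 9865/14461 - √13805/43383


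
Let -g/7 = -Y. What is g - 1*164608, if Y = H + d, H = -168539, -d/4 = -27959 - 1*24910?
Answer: 135951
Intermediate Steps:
d = 211476 (d = -4*(-27959 - 1*24910) = -4*(-27959 - 24910) = -4*(-52869) = 211476)
Y = 42937 (Y = -168539 + 211476 = 42937)
g = 300559 (g = -(-7)*42937 = -7*(-42937) = 300559)
g - 1*164608 = 300559 - 1*164608 = 300559 - 164608 = 135951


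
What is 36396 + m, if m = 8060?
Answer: 44456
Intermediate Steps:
36396 + m = 36396 + 8060 = 44456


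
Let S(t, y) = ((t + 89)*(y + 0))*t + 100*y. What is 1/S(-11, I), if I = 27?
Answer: -1/20466 ≈ -4.8862e-5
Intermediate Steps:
S(t, y) = 100*y + t*y*(89 + t) (S(t, y) = ((89 + t)*y)*t + 100*y = (y*(89 + t))*t + 100*y = t*y*(89 + t) + 100*y = 100*y + t*y*(89 + t))
1/S(-11, I) = 1/(27*(100 + (-11)² + 89*(-11))) = 1/(27*(100 + 121 - 979)) = 1/(27*(-758)) = 1/(-20466) = -1/20466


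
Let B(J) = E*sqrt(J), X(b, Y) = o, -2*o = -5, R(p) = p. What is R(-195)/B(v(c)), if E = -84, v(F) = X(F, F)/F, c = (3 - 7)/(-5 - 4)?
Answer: 13*sqrt(10)/42 ≈ 0.97880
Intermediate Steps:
o = 5/2 (o = -1/2*(-5) = 5/2 ≈ 2.5000)
X(b, Y) = 5/2
c = 4/9 (c = -4/(-9) = -4*(-1/9) = 4/9 ≈ 0.44444)
v(F) = 5/(2*F)
B(J) = -84*sqrt(J)
R(-195)/B(v(c)) = -195*(-sqrt(10)/630) = -(-13)*sqrt(10)/42 = 13*sqrt(10)/42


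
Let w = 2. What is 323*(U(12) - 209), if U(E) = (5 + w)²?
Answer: -51680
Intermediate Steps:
U(E) = 49 (U(E) = (5 + 2)² = 7² = 49)
323*(U(12) - 209) = 323*(49 - 209) = 323*(-160) = -51680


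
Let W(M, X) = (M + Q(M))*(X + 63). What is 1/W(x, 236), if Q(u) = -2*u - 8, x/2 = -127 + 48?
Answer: 1/44850 ≈ 2.2297e-5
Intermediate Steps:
x = -158 (x = 2*(-127 + 48) = 2*(-79) = -158)
Q(u) = -8 - 2*u
W(M, X) = (-8 - M)*(63 + X) (W(M, X) = (M + (-8 - 2*M))*(X + 63) = (-8 - M)*(63 + X))
1/W(x, 236) = 1/(-504 - 63*(-158) - 8*236 - 1*(-158)*236) = 1/(-504 + 9954 - 1888 + 37288) = 1/44850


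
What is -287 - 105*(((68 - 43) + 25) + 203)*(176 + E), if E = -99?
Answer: -2045792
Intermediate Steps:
-287 - 105*(((68 - 43) + 25) + 203)*(176 + E) = -287 - 105*(((68 - 43) + 25) + 203)*(176 - 99) = -287 - 105*((25 + 25) + 203)*77 = -287 - 105*(50 + 203)*77 = -287 - 26565*77 = -287 - 105*19481 = -287 - 2045505 = -2045792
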